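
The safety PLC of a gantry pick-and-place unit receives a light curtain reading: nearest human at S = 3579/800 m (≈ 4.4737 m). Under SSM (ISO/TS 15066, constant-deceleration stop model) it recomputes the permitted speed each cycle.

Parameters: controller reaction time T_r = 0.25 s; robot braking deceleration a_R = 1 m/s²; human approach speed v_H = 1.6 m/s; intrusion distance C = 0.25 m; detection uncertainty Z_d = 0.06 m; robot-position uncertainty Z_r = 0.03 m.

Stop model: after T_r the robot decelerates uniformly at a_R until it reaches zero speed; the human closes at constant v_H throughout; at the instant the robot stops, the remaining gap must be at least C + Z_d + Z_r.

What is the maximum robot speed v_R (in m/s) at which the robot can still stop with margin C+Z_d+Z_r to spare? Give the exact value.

at the boundary: (1/2)·v² + (37/20)·v + (-2987/800) = 0
  disc = (37/20)² − 4·(1/2)·(-2987/800) = 1089/100 ; √disc = 33/10
  v_R = (−(37/20) + 33/10) / (2·(1/2)) = 29/20 m/s
check:
braking lasts T_s = (29/20)/1 = 1.4500 s
robot in T_r: 1.4500·0.2500 = 0.3625 m
robot under decel: 1.4500²/(2·1.0000) = 1.0513 m
person approaches 1.6000·(0.2500+1.4500) = 2.7200 m
margins: 0.2500+0.0600+0.0300 = 0.3400 m
sum ≈ 0.3625+1.0513+2.7200+0.3400 ≈ 4.4737 m = S ✓

v_R_max = 29/20 m/s = 1.4500 m/s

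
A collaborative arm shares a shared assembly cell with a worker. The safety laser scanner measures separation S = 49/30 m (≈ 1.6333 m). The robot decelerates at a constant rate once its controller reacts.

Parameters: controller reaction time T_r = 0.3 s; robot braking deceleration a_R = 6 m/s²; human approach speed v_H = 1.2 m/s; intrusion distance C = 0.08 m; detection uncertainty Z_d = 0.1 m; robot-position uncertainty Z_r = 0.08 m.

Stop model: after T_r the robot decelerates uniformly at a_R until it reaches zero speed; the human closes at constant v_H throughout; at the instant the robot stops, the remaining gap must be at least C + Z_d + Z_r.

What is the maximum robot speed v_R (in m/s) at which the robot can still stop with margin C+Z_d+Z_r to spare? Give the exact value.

collect terms ⇒ (1/12)·v_R² + (1/2)·v_R + (-76/75) = 0
  disc = (1/2)² − 4·(1/12)·(-76/75) = 529/900 ; √disc = 23/30
  v_R = (−(1/2) + 23/30) / (2·(1/12)) = 8/5 m/s
check:
T_s = v_R/a_R = (8/5)/6 = 0.2667 s
robot covers v_R·T_r = 1.6000·0.3000 = 0.4800 m before braking
robot under decel: 1.6000²/(2·6.0000) = 0.2133 m
human over T_r+T_s: 1.2000·(0.3000+0.2667) = 0.6800 m
margins: 0.0800+0.1000+0.0800 = 0.2600 m
sum ≈ 0.4800+0.2133+0.6800+0.2600 ≈ 1.6333 m = S ✓

v_R_max = 8/5 m/s = 1.6000 m/s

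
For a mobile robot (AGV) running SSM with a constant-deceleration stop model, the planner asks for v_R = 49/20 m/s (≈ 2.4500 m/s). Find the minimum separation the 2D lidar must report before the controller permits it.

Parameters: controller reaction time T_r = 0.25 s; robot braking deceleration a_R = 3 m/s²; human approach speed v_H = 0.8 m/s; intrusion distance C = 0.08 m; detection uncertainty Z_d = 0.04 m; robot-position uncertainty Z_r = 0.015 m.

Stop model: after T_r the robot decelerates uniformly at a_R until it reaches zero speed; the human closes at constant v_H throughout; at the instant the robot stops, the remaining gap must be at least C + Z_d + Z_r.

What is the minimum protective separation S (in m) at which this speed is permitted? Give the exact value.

S_min = 2081/800 m = 2.6012 m

T_s = v_R/a_R = (49/20)/3 = 0.8167 s
robot covers v_R·T_r = 2.4500·0.2500 = 0.6125 m before braking
robot under decel: 2.4500²/(2·3.0000) = 1.0004 m
person approaches 0.8000·(0.2500+0.8167) = 0.8533 m
C+Z_d+Z_r = 0.0800+0.0400+0.0150 = 0.1350 m
S_min ≈ 0.6125+1.0004+0.8533+0.1350  ⇒  S_min = 2081/800 m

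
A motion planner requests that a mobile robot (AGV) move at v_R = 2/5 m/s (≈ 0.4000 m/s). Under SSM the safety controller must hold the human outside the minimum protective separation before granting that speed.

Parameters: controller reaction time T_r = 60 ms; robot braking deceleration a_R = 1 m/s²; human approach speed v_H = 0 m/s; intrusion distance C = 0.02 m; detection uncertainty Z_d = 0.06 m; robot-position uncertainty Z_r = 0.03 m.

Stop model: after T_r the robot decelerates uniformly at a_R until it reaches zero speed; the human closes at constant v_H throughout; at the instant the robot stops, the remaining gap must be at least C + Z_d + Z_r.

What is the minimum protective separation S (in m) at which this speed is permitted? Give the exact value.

S_min = 107/500 m = 0.2140 m

T_s = v_R/a_R = (2/5)/1 = 0.4000 s
robot in T_r: 0.4000·0.0600 = 0.0240 m
robot under decel: 0.4000²/(2·1.0000) = 0.0800 m
person approaches 0.0000·(0.0600+0.4000) = 0.0000 m
residual clearance needed = 0.0200+0.0600+0.0300 = 0.1100 m
S_min ≈ 0.0240+0.0800+0.0000+0.1100  ⇒  S_min = 107/500 m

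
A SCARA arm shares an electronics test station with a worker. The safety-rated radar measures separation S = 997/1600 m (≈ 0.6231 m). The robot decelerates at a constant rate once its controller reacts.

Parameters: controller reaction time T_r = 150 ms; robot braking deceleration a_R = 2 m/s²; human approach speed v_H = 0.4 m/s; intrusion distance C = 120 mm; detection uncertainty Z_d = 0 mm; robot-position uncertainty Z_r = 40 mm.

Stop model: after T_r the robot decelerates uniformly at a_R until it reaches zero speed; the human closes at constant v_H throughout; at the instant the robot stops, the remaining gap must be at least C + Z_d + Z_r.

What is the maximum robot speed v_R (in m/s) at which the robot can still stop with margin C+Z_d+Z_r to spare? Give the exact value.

collect terms ⇒ (1/4)·v_R² + (7/20)·v_R + (-129/320) = 0
  disc = (7/20)² − 4·(1/4)·(-129/320) = 841/1600 ; √disc = 29/40
  v_R = (−(7/20) + 29/40) / (2·(1/4)) = 3/4 m/s
check:
T_s = v_R/a_R = (3/4)/2 = 0.3750 s
reaction-phase robot travel = 0.7500·0.1500 = 0.1125 m
robot under decel: 0.7500²/(2·2.0000) = 0.1406 m
human over T_r+T_s: 0.4000·(0.1500+0.3750) = 0.2100 m
C+Z_d+Z_r = 0.1200+0.0000+0.0400 = 0.1600 m
sum ≈ 0.1125+0.1406+0.2100+0.1600 ≈ 0.6231 m = S ✓

v_R_max = 3/4 m/s = 0.7500 m/s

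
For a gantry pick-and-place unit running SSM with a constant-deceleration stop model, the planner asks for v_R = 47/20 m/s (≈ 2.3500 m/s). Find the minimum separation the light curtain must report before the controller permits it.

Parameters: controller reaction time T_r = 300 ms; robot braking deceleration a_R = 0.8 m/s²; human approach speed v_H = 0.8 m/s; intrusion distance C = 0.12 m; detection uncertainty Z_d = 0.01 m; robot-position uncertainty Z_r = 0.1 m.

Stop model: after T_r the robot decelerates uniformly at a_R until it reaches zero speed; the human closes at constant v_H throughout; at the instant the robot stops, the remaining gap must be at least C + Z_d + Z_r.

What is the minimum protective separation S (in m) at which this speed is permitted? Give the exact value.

S_min = 893/128 m = 6.9766 m

stop time T_s = (47/20)/(4/5) = 2.9375 s
reaction-phase robot travel = 2.3500·0.3000 = 0.7050 m
robot covers 2.3500·2.9375 − ½·0.8000·2.9375² = 3.4516 m while stopping
human closes 0.8000·3.2375 = 2.5900 m
C+Z_d+Z_r = 0.1200+0.0100+0.1000 = 0.2300 m
S_min ≈ 0.7050+3.4516+2.5900+0.2300  ⇒  S_min = 893/128 m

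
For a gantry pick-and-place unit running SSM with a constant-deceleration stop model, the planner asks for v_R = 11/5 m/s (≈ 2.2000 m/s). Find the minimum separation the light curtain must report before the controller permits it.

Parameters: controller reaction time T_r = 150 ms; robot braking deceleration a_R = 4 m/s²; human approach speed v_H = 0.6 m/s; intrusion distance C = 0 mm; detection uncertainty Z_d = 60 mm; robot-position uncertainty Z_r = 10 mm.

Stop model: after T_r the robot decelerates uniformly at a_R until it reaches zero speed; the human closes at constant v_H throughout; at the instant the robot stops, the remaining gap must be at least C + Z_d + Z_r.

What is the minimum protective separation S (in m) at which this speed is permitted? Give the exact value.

stop time T_s = (11/5)/4 = 0.5500 s
robot covers v_R·T_r = 2.2000·0.1500 = 0.3300 m before braking
braking distance = 2.2000²/(2·4.0000) = 0.6050 m
human closes 0.6000·0.7000 = 0.4200 m
margins: 0.0000+0.0600+0.0100 = 0.0700 m
S_min ≈ 0.3300+0.6050+0.4200+0.0700  ⇒  S_min = 57/40 m

S_min = 57/40 m = 1.4250 m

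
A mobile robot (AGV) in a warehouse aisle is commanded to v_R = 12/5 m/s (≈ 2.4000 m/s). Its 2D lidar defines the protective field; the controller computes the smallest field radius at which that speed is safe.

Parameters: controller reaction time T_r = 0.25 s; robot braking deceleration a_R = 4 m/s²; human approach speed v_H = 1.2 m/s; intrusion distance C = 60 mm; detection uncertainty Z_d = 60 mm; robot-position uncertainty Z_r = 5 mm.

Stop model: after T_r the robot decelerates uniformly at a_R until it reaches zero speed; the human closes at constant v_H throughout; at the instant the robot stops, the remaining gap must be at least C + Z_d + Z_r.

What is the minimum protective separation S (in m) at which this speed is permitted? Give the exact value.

S_min = 493/200 m = 2.4650 m

braking lasts T_s = (12/5)/4 = 0.6000 s
reaction-phase robot travel = 2.4000·0.2500 = 0.6000 m
robot under decel: 2.4000²/(2·4.0000) = 0.7200 m
human closes 1.2000·0.8500 = 1.0200 m
C+Z_d+Z_r = 0.0600+0.0600+0.0050 = 0.1250 m
S_min ≈ 0.6000+0.7200+1.0200+0.1250  ⇒  S_min = 493/200 m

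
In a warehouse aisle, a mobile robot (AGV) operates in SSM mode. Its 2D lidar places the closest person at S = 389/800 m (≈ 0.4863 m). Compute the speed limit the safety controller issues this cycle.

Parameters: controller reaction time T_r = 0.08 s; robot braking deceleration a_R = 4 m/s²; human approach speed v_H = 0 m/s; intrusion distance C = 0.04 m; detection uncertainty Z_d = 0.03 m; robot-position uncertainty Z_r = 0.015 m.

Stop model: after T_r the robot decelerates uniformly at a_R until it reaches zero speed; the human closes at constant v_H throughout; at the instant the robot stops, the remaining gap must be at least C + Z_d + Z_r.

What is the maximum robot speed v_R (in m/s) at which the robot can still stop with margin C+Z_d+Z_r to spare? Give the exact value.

collect terms ⇒ (1/8)·v_R² + (2/25)·v_R + (-321/800) = 0
  disc = (2/25)² − 4·(1/8)·(-321/800) = 8281/40000 ; √disc = 91/200
  v_R = (−(2/25) + 91/200) / (2·(1/8)) = 3/2 m/s
check:
braking lasts T_s = (3/2)/4 = 0.3750 s
robot in T_r: 1.5000·0.0800 = 0.1200 m
robot under decel: 1.5000²/(2·4.0000) = 0.2812 m
person approaches 0.0000·(0.0800+0.3750) = 0.0000 m
margins: 0.0400+0.0300+0.0150 = 0.0850 m
sum ≈ 0.1200+0.2812+0.0000+0.0850 ≈ 0.4863 m = S ✓

v_R_max = 3/2 m/s = 1.5000 m/s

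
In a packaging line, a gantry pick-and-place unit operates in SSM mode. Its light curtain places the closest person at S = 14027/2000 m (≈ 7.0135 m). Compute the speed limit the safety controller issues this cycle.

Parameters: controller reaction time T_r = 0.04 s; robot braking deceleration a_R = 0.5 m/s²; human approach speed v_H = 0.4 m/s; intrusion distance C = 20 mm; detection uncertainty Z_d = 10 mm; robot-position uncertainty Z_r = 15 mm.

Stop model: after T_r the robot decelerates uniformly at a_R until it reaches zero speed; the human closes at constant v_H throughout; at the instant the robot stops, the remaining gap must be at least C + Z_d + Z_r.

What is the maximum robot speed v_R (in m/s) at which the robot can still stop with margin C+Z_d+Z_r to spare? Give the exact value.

quadratic (1)·v² + (21/25)·v + (-2781/400) = 0
  disc = (21/25)² − 4·(1)·(-2781/400) = 71289/2500 ; √disc = 267/50
  v_R = (−(21/25) + 267/50) / (2·(1)) = 9/4 m/s
check:
T_s = v_R/a_R = (9/4)/(1/2) = 4.5000 s
robot covers v_R·T_r = 2.2500·0.0400 = 0.0900 m before braking
robot covers 2.2500·4.5000 − ½·0.5000·4.5000² = 5.0625 m while stopping
human over T_r+T_s: 0.4000·(0.0400+4.5000) = 1.8160 m
residual clearance needed = 0.0200+0.0100+0.0150 = 0.0450 m
sum ≈ 0.0900+5.0625+1.8160+0.0450 ≈ 7.0135 m = S ✓

v_R_max = 9/4 m/s = 2.2500 m/s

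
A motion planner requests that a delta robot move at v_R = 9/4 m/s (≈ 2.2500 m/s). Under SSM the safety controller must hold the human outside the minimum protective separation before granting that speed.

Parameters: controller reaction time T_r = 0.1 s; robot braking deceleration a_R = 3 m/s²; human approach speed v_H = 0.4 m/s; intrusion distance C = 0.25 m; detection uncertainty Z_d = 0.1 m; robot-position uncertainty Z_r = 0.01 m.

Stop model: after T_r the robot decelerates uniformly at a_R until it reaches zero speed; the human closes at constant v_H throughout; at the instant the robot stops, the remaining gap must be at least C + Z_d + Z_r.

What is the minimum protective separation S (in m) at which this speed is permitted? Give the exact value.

S_min = 283/160 m = 1.7688 m

T_s = v_R/a_R = (9/4)/3 = 0.7500 s
robot in T_r: 2.2500·0.1000 = 0.2250 m
robot covers 2.2500·0.7500 − ½·3.0000·0.7500² = 0.8438 m while stopping
human closes 0.4000·0.8500 = 0.3400 m
residual clearance needed = 0.2500+0.1000+0.0100 = 0.3600 m
S_min ≈ 0.2250+0.8438+0.3400+0.3600  ⇒  S_min = 283/160 m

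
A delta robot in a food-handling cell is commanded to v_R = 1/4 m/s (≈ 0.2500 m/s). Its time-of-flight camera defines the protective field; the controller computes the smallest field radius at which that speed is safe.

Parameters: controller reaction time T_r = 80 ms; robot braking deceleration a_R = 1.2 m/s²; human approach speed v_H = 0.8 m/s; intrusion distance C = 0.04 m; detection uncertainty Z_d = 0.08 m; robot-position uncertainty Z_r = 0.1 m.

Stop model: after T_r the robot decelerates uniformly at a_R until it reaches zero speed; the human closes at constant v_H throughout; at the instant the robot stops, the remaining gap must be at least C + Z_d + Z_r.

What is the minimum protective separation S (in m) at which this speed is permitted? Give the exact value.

T_s = v_R/a_R = (1/4)/(6/5) = 0.2083 s
reaction-phase robot travel = 0.2500·0.0800 = 0.0200 m
braking distance = 0.2500²/(2·1.2000) = 0.0260 m
human over T_r+T_s: 0.8000·(0.0800+0.2083) = 0.2307 m
residual clearance needed = 0.0400+0.0800+0.1000 = 0.2200 m
S_min ≈ 0.0200+0.0260+0.2307+0.2200  ⇒  S_min = 11921/24000 m

S_min = 11921/24000 m = 0.4967 m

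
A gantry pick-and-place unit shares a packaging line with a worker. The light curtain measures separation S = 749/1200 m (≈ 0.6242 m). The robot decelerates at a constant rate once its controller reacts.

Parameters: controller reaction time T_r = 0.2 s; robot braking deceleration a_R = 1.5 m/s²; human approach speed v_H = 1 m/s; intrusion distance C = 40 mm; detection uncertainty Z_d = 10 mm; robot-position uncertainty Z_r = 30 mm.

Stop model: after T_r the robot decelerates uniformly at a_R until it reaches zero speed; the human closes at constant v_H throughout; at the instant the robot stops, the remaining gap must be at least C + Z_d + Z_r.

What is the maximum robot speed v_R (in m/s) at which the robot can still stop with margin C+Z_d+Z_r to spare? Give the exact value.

at the boundary: (1/3)·v² + (13/15)·v + (-413/1200) = 0
  disc = (13/15)² − 4·(1/3)·(-413/1200) = 121/100 ; √disc = 11/10
  v_R = (−(13/15) + 11/10) / (2·(1/3)) = 7/20 m/s
check:
T_s = v_R/a_R = (7/20)/(3/2) = 0.2333 s
reaction-phase robot travel = 0.3500·0.2000 = 0.0700 m
robot covers 0.3500·0.2333 − ½·1.5000·0.2333² = 0.0408 m while stopping
human over T_r+T_s: 1.0000·(0.2000+0.2333) = 0.4333 m
C+Z_d+Z_r = 0.0400+0.0100+0.0300 = 0.0800 m
sum ≈ 0.0700+0.0408+0.4333+0.0800 ≈ 0.6242 m = S ✓

v_R_max = 7/20 m/s = 0.3500 m/s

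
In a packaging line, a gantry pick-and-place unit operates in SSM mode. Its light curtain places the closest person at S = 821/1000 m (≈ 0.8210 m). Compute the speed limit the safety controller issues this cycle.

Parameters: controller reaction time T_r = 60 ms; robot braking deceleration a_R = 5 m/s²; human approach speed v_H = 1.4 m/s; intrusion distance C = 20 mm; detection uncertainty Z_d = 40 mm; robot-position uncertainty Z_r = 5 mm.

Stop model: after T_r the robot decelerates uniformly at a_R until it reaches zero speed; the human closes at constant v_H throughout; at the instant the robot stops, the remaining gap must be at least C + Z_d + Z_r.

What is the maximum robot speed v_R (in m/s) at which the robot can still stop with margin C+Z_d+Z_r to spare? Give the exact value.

quadratic (1/10)·v² + (17/50)·v + (-84/125) = 0
  disc = (17/50)² − 4·(1/10)·(-84/125) = 961/2500 ; √disc = 31/50
  v_R = (−(17/50) + 31/50) / (2·(1/10)) = 7/5 m/s
check:
braking lasts T_s = (7/5)/5 = 0.2800 s
reaction-phase robot travel = 1.4000·0.0600 = 0.0840 m
robot covers 1.4000·0.2800 − ½·5.0000·0.2800² = 0.1960 m while stopping
human over T_r+T_s: 1.4000·(0.0600+0.2800) = 0.4760 m
residual clearance needed = 0.0200+0.0400+0.0050 = 0.0650 m
sum ≈ 0.0840+0.1960+0.4760+0.0650 ≈ 0.8210 m = S ✓

v_R_max = 7/5 m/s = 1.4000 m/s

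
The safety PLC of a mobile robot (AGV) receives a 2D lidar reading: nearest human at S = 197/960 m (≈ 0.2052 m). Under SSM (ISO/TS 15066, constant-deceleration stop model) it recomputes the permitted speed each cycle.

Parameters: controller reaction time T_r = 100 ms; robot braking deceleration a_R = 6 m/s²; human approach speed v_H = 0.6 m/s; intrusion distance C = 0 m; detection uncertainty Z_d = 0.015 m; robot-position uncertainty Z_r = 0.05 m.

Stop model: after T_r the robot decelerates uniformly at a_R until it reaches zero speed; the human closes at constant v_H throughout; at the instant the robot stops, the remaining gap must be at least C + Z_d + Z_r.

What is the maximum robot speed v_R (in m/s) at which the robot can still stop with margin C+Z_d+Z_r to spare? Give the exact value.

v_R_max = 7/20 m/s = 0.3500 m/s

at the boundary: (1/12)·v² + (1/5)·v + (-77/960) = 0
  disc = (1/5)² − 4·(1/12)·(-77/960) = 961/14400 ; √disc = 31/120
  v_R = (−(1/5) + 31/120) / (2·(1/12)) = 7/20 m/s
check:
stop time T_s = (7/20)/6 = 0.0583 s
robot in T_r: 0.3500·0.1000 = 0.0350 m
robot under decel: 0.3500²/(2·6.0000) = 0.0102 m
human over T_r+T_s: 0.6000·(0.1000+0.0583) = 0.0950 m
C+Z_d+Z_r = 0.0000+0.0150+0.0500 = 0.0650 m
sum ≈ 0.0350+0.0102+0.0950+0.0650 ≈ 0.2052 m = S ✓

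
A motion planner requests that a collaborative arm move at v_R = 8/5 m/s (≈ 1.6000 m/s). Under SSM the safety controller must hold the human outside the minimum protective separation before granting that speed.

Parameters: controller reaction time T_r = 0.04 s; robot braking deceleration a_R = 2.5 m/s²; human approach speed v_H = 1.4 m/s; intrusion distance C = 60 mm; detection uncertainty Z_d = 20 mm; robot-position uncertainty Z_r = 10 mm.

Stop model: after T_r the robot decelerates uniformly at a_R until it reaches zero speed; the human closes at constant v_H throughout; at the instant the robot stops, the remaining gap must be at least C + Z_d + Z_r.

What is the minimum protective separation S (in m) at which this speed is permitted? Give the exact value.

stop time T_s = (8/5)/(5/2) = 0.6400 s
reaction-phase robot travel = 1.6000·0.0400 = 0.0640 m
robot covers 1.6000·0.6400 − ½·2.5000·0.6400² = 0.5120 m while stopping
human closes 1.4000·0.6800 = 0.9520 m
margins: 0.0600+0.0200+0.0100 = 0.0900 m
S_min ≈ 0.0640+0.5120+0.9520+0.0900  ⇒  S_min = 809/500 m

S_min = 809/500 m = 1.6180 m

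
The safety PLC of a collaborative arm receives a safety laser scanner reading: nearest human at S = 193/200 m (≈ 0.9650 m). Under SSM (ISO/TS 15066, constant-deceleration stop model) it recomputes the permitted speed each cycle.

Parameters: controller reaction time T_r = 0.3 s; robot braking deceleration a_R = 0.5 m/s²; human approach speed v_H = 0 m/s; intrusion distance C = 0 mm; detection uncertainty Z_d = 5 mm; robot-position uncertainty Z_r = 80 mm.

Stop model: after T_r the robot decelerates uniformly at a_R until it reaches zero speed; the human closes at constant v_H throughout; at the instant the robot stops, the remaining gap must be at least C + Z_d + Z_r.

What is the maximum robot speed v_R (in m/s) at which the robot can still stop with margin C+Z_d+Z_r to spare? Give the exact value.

v_R_max = 4/5 m/s = 0.8000 m/s

at the boundary: (1)·v² + (3/10)·v + (-22/25) = 0
  disc = (3/10)² − 4·(1)·(-22/25) = 361/100 ; √disc = 19/10
  v_R = (−(3/10) + 19/10) / (2·(1)) = 4/5 m/s
check:
T_s = v_R/a_R = (4/5)/(1/2) = 1.6000 s
robot covers v_R·T_r = 0.8000·0.3000 = 0.2400 m before braking
robot covers 0.8000·1.6000 − ½·0.5000·1.6000² = 0.6400 m while stopping
human closes 0.0000·1.9000 = 0.0000 m
residual clearance needed = 0.0000+0.0050+0.0800 = 0.0850 m
sum ≈ 0.2400+0.6400+0.0000+0.0850 ≈ 0.9650 m = S ✓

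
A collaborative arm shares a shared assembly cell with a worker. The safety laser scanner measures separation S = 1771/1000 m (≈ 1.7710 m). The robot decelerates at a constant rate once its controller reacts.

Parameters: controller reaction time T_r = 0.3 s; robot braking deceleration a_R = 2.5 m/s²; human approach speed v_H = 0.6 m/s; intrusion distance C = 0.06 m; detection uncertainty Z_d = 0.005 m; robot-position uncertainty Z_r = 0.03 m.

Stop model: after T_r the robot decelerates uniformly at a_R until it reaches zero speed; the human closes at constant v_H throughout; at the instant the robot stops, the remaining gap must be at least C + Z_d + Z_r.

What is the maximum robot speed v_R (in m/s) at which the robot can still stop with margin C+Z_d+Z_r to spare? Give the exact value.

v_R_max = 17/10 m/s = 1.7000 m/s

quadratic (1/5)·v² + (27/50)·v + (-187/125) = 0
  disc = (27/50)² − 4·(1/5)·(-187/125) = 3721/2500 ; √disc = 61/50
  v_R = (−(27/50) + 61/50) / (2·(1/5)) = 17/10 m/s
check:
braking lasts T_s = (17/10)/(5/2) = 0.6800 s
robot covers v_R·T_r = 1.7000·0.3000 = 0.5100 m before braking
robot under decel: 1.7000²/(2·2.5000) = 0.5780 m
human over T_r+T_s: 0.6000·(0.3000+0.6800) = 0.5880 m
residual clearance needed = 0.0600+0.0050+0.0300 = 0.0950 m
sum ≈ 0.5100+0.5780+0.5880+0.0950 ≈ 1.7710 m = S ✓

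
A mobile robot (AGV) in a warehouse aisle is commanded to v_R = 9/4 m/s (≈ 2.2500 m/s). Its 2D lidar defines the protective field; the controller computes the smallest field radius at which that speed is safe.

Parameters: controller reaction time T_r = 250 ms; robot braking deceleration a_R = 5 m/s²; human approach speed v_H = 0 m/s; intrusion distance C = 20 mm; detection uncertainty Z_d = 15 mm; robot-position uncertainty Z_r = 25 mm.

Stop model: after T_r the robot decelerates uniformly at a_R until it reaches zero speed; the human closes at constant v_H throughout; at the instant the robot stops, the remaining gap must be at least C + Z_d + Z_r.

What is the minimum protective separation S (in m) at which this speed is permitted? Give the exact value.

S_min = 903/800 m = 1.1287 m

T_s = v_R/a_R = (9/4)/5 = 0.4500 s
robot in T_r: 2.2500·0.2500 = 0.5625 m
robot under decel: 2.2500²/(2·5.0000) = 0.5062 m
human closes 0.0000·0.7000 = 0.0000 m
margins: 0.0200+0.0150+0.0250 = 0.0600 m
S_min ≈ 0.5625+0.5062+0.0000+0.0600  ⇒  S_min = 903/800 m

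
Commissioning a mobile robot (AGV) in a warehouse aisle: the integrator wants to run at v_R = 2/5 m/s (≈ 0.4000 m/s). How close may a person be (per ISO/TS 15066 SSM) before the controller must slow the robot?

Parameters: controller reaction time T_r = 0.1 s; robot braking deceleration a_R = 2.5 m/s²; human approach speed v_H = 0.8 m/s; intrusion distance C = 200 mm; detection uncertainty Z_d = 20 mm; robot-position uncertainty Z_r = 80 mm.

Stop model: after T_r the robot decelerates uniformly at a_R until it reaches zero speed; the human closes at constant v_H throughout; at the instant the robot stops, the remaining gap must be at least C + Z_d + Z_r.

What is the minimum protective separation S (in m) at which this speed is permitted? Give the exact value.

braking lasts T_s = (2/5)/(5/2) = 0.1600 s
reaction-phase robot travel = 0.4000·0.1000 = 0.0400 m
robot covers 0.4000·0.1600 − ½·2.5000·0.1600² = 0.0320 m while stopping
human closes 0.8000·0.2600 = 0.2080 m
margins: 0.2000+0.0200+0.0800 = 0.3000 m
S_min ≈ 0.0400+0.0320+0.2080+0.3000  ⇒  S_min = 29/50 m

S_min = 29/50 m = 0.5800 m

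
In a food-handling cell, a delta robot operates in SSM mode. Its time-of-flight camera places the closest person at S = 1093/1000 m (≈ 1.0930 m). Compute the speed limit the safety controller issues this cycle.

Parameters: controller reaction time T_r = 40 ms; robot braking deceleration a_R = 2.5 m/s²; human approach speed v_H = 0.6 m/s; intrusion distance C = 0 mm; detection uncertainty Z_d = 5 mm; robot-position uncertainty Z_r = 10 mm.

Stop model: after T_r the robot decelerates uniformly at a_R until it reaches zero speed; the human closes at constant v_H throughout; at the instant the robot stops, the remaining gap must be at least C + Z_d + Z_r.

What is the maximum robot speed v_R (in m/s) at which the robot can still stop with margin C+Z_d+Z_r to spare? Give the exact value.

v_R_max = 17/10 m/s = 1.7000 m/s

at the boundary: (1/5)·v² + (7/25)·v + (-527/500) = 0
  disc = (7/25)² − 4·(1/5)·(-527/500) = 576/625 ; √disc = 24/25
  v_R = (−(7/25) + 24/25) / (2·(1/5)) = 17/10 m/s
check:
T_s = v_R/a_R = (17/10)/(5/2) = 0.6800 s
robot in T_r: 1.7000·0.0400 = 0.0680 m
robot under decel: 1.7000²/(2·2.5000) = 0.5780 m
human over T_r+T_s: 0.6000·(0.0400+0.6800) = 0.4320 m
margins: 0.0000+0.0050+0.0100 = 0.0150 m
sum ≈ 0.0680+0.5780+0.4320+0.0150 ≈ 1.0930 m = S ✓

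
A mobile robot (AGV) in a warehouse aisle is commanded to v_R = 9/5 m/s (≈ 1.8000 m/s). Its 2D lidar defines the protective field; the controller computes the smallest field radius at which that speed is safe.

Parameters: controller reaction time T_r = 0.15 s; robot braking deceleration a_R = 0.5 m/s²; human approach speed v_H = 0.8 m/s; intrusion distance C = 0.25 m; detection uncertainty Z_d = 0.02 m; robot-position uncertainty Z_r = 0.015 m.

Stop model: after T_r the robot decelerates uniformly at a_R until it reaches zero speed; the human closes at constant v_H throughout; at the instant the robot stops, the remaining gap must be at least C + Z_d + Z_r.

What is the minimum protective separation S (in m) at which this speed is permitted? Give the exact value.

S_min = 1359/200 m = 6.7950 m

T_s = v_R/a_R = (9/5)/(1/2) = 3.6000 s
robot covers v_R·T_r = 1.8000·0.1500 = 0.2700 m before braking
braking distance = 1.8000²/(2·0.5000) = 3.2400 m
human closes 0.8000·3.7500 = 3.0000 m
C+Z_d+Z_r = 0.2500+0.0200+0.0150 = 0.2850 m
S_min ≈ 0.2700+3.2400+3.0000+0.2850  ⇒  S_min = 1359/200 m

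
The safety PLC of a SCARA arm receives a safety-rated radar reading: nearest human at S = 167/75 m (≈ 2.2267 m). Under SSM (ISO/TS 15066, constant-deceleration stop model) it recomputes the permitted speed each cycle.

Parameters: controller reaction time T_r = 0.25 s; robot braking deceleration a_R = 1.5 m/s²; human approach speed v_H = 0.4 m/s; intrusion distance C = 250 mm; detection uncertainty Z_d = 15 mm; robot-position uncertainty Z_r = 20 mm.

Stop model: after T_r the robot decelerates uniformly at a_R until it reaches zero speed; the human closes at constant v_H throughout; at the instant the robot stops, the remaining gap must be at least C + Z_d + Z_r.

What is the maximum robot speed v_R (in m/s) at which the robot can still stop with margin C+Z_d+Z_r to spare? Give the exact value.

v_R_max = 17/10 m/s = 1.7000 m/s

quadratic (1/3)·v² + (31/60)·v + (-221/120) = 0
  disc = (31/60)² − 4·(1/3)·(-221/120) = 1089/400 ; √disc = 33/20
  v_R = (−(31/60) + 33/20) / (2·(1/3)) = 17/10 m/s
check:
braking lasts T_s = (17/10)/(3/2) = 1.1333 s
reaction-phase robot travel = 1.7000·0.2500 = 0.4250 m
robot under decel: 1.7000²/(2·1.5000) = 0.9633 m
person approaches 0.4000·(0.2500+1.1333) = 0.5533 m
C+Z_d+Z_r = 0.2500+0.0150+0.0200 = 0.2850 m
sum ≈ 0.4250+0.9633+0.5533+0.2850 ≈ 2.2267 m = S ✓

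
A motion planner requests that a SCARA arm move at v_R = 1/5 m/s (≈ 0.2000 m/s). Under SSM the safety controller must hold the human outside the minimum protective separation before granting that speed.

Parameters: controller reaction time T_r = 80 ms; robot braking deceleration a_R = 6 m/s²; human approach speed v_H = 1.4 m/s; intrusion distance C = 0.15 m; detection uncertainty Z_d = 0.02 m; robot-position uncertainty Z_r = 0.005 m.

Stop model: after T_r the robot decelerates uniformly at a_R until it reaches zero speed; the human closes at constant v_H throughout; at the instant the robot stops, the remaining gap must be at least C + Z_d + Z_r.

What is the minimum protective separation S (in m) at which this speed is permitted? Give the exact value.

stop time T_s = (1/5)/6 = 0.0333 s
reaction-phase robot travel = 0.2000·0.0800 = 0.0160 m
robot under decel: 0.2000²/(2·6.0000) = 0.0033 m
human closes 1.4000·0.1133 = 0.1587 m
margins: 0.1500+0.0200+0.0050 = 0.1750 m
S_min ≈ 0.0160+0.0033+0.1587+0.1750  ⇒  S_min = 353/1000 m

S_min = 353/1000 m = 0.3530 m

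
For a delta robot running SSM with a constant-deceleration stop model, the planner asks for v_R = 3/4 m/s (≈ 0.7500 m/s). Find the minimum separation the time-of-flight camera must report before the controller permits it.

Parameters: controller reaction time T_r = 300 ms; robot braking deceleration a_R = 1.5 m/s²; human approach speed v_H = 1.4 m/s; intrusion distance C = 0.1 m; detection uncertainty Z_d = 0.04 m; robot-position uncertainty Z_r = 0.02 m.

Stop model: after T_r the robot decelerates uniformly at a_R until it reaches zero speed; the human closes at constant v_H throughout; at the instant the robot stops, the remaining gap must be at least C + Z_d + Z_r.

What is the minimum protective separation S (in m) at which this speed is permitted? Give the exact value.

T_s = v_R/a_R = (3/4)/(3/2) = 0.5000 s
robot covers v_R·T_r = 0.7500·0.3000 = 0.2250 m before braking
robot covers 0.7500·0.5000 − ½·1.5000·0.5000² = 0.1875 m while stopping
person approaches 1.4000·(0.3000+0.5000) = 1.1200 m
residual clearance needed = 0.1000+0.0400+0.0200 = 0.1600 m
S_min ≈ 0.2250+0.1875+1.1200+0.1600  ⇒  S_min = 677/400 m

S_min = 677/400 m = 1.6925 m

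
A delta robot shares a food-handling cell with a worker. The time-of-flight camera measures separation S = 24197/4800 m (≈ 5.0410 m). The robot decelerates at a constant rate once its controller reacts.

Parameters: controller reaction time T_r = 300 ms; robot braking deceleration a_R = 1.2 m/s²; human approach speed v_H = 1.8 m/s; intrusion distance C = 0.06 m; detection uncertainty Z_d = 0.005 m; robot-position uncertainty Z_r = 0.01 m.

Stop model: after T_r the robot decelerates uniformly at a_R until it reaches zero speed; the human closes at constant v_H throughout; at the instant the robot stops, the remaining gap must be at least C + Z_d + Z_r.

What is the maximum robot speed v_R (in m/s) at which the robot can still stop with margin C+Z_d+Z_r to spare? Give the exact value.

collect terms ⇒ (5/12)·v_R² + (9/5)·v_R + (-4249/960) = 0
  disc = (9/5)² − 4·(5/12)·(-4249/960) = 152881/14400 ; √disc = 391/120
  v_R = (−(9/5) + 391/120) / (2·(5/12)) = 7/4 m/s
check:
stop time T_s = (7/4)/(6/5) = 1.4583 s
reaction-phase robot travel = 1.7500·0.3000 = 0.5250 m
robot covers 1.7500·1.4583 − ½·1.2000·1.4583² = 1.2760 m while stopping
human closes 1.8000·1.7583 = 3.1650 m
C+Z_d+Z_r = 0.0600+0.0050+0.0100 = 0.0750 m
sum ≈ 0.5250+1.2760+3.1650+0.0750 ≈ 5.0410 m = S ✓

v_R_max = 7/4 m/s = 1.7500 m/s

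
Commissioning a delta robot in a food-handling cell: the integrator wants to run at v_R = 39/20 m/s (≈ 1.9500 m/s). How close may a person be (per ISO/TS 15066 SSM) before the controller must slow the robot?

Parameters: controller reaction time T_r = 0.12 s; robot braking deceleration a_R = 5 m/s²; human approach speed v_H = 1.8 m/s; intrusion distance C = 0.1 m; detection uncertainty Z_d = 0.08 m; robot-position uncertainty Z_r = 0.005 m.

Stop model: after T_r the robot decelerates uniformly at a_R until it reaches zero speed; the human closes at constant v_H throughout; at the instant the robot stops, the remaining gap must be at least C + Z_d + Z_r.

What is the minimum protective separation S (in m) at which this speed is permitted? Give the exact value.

braking lasts T_s = (39/20)/5 = 0.3900 s
reaction-phase robot travel = 1.9500·0.1200 = 0.2340 m
braking distance = 1.9500²/(2·5.0000) = 0.3802 m
human over T_r+T_s: 1.8000·(0.1200+0.3900) = 0.9180 m
C+Z_d+Z_r = 0.1000+0.0800+0.0050 = 0.1850 m
S_min ≈ 0.2340+0.3802+0.9180+0.1850  ⇒  S_min = 6869/4000 m

S_min = 6869/4000 m = 1.7172 m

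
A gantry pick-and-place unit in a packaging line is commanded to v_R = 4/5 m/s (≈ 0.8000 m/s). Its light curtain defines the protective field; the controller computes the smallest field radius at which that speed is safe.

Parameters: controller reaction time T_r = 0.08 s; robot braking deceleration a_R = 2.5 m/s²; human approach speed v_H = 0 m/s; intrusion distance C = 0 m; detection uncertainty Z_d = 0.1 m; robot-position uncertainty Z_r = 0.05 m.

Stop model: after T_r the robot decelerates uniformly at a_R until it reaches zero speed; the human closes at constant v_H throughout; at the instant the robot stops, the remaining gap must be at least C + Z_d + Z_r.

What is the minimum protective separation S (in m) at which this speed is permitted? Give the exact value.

S_min = 171/500 m = 0.3420 m

stop time T_s = (4/5)/(5/2) = 0.3200 s
robot in T_r: 0.8000·0.0800 = 0.0640 m
robot under decel: 0.8000²/(2·2.5000) = 0.1280 m
human closes 0.0000·0.4000 = 0.0000 m
C+Z_d+Z_r = 0.0000+0.1000+0.0500 = 0.1500 m
S_min ≈ 0.0640+0.1280+0.0000+0.1500  ⇒  S_min = 171/500 m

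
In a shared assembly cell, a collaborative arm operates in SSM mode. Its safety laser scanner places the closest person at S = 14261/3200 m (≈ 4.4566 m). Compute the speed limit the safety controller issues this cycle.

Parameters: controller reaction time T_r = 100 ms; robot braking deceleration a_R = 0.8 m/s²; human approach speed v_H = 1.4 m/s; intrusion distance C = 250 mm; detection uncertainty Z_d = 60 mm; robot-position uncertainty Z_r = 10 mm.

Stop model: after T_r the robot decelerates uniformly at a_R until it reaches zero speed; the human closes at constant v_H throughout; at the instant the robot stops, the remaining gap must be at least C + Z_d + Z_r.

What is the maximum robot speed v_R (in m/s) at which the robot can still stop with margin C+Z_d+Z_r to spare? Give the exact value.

at the boundary: (5/8)·v² + (37/20)·v + (-12789/3200) = 0
  disc = (37/20)² − 4·(5/8)·(-12789/3200) = 85849/6400 ; √disc = 293/80
  v_R = (−(37/20) + 293/80) / (2·(5/8)) = 29/20 m/s
check:
T_s = v_R/a_R = (29/20)/(4/5) = 1.8125 s
robot covers v_R·T_r = 1.4500·0.1000 = 0.1450 m before braking
robot covers 1.4500·1.8125 − ½·0.8000·1.8125² = 1.3141 m while stopping
human over T_r+T_s: 1.4000·(0.1000+1.8125) = 2.6775 m
C+Z_d+Z_r = 0.2500+0.0600+0.0100 = 0.3200 m
sum ≈ 0.1450+1.3141+2.6775+0.3200 ≈ 4.4566 m = S ✓

v_R_max = 29/20 m/s = 1.4500 m/s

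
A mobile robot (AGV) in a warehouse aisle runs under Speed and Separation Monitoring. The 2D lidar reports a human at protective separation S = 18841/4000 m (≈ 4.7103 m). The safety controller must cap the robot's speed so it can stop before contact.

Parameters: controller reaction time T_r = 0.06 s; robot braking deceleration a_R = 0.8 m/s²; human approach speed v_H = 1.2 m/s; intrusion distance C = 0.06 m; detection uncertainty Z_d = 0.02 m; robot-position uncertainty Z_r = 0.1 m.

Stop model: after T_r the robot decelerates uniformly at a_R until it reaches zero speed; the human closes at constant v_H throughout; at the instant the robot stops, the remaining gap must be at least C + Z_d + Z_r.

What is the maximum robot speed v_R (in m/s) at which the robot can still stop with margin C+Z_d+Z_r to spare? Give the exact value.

collect terms ⇒ (5/8)·v_R² + (39/25)·v_R + (-17833/4000) = 0
  disc = (39/25)² − 4·(5/8)·(-17833/4000) = 543169/40000 ; √disc = 737/200
  v_R = (−(39/25) + 737/200) / (2·(5/8)) = 17/10 m/s
check:
stop time T_s = (17/10)/(4/5) = 2.1250 s
reaction-phase robot travel = 1.7000·0.0600 = 0.1020 m
braking distance = 1.7000²/(2·0.8000) = 1.8062 m
human closes 1.2000·2.1850 = 2.6220 m
margins: 0.0600+0.0200+0.1000 = 0.1800 m
sum ≈ 0.1020+1.8062+2.6220+0.1800 ≈ 4.7103 m = S ✓

v_R_max = 17/10 m/s = 1.7000 m/s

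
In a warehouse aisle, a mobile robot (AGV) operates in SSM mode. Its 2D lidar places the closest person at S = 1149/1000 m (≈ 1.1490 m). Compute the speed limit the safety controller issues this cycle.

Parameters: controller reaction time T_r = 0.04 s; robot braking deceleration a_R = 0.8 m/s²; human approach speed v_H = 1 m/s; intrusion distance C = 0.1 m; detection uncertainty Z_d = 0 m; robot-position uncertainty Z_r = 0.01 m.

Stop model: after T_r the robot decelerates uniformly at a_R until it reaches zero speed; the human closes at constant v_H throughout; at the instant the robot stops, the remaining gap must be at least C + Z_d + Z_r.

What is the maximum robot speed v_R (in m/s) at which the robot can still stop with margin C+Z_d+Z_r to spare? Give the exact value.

at the boundary: (5/8)·v² + (129/100)·v + (-999/1000) = 0
  disc = (129/100)² − 4·(5/8)·(-999/1000) = 2601/625 ; √disc = 51/25
  v_R = (−(129/100) + 51/25) / (2·(5/8)) = 3/5 m/s
check:
stop time T_s = (3/5)/(4/5) = 0.7500 s
reaction-phase robot travel = 0.6000·0.0400 = 0.0240 m
braking distance = 0.6000²/(2·0.8000) = 0.2250 m
person approaches 1.0000·(0.0400+0.7500) = 0.7900 m
C+Z_d+Z_r = 0.1000+0.0000+0.0100 = 0.1100 m
sum ≈ 0.0240+0.2250+0.7900+0.1100 ≈ 1.1490 m = S ✓

v_R_max = 3/5 m/s = 0.6000 m/s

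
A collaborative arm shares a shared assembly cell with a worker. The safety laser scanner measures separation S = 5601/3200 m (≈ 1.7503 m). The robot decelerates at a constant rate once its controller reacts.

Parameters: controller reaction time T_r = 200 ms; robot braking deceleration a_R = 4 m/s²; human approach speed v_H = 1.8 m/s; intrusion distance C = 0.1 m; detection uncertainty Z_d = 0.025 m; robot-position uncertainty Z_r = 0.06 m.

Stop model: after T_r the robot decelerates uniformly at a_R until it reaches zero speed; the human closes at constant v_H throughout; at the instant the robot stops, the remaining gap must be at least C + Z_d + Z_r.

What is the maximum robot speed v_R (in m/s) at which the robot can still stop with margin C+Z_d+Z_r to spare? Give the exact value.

v_R_max = 29/20 m/s = 1.4500 m/s

collect terms ⇒ (1/8)·v_R² + (13/20)·v_R + (-3857/3200) = 0
  disc = (13/20)² − 4·(1/8)·(-3857/3200) = 6561/6400 ; √disc = 81/80
  v_R = (−(13/20) + 81/80) / (2·(1/8)) = 29/20 m/s
check:
braking lasts T_s = (29/20)/4 = 0.3625 s
robot covers v_R·T_r = 1.4500·0.2000 = 0.2900 m before braking
robot under decel: 1.4500²/(2·4.0000) = 0.2628 m
human over T_r+T_s: 1.8000·(0.2000+0.3625) = 1.0125 m
residual clearance needed = 0.1000+0.0250+0.0600 = 0.1850 m
sum ≈ 0.2900+0.2628+1.0125+0.1850 ≈ 1.7503 m = S ✓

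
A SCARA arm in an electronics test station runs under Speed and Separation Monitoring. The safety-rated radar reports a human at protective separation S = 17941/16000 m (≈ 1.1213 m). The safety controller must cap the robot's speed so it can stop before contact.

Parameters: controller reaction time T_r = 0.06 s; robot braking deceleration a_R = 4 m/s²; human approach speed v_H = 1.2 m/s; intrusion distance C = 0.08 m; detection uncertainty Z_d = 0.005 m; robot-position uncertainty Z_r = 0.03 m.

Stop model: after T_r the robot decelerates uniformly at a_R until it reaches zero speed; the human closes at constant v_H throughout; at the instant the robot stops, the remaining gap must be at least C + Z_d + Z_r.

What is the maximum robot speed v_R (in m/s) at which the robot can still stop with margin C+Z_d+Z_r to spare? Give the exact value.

v_R_max = 33/20 m/s = 1.6500 m/s

quadratic (1/8)·v² + (9/25)·v + (-14949/16000) = 0
  disc = (9/25)² − 4·(1/8)·(-14949/16000) = 95481/160000 ; √disc = 309/400
  v_R = (−(9/25) + 309/400) / (2·(1/8)) = 33/20 m/s
check:
braking lasts T_s = (33/20)/4 = 0.4125 s
robot in T_r: 1.6500·0.0600 = 0.0990 m
robot under decel: 1.6500²/(2·4.0000) = 0.3403 m
person approaches 1.2000·(0.0600+0.4125) = 0.5670 m
C+Z_d+Z_r = 0.0800+0.0050+0.0300 = 0.1150 m
sum ≈ 0.0990+0.3403+0.5670+0.1150 ≈ 1.1213 m = S ✓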